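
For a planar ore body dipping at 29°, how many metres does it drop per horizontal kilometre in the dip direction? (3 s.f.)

554 m

drop per km = 1000 × tan 29° = 1000 × 0.5543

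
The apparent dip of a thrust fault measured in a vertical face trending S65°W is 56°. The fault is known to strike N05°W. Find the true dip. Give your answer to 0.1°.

The section is 70° from the strike.
tan δ = tan α / sin β = tan 56° / sin 70° = 1.4826 / 0.9397 = 1.5777
true dip = arctan 1.5777 = 57.63°

57.6°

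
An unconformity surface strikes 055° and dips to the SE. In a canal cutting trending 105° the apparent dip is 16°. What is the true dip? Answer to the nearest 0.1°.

β = acute angle between strike 055° and section 105° = 50°.
tan(true dip) = tan 16° / sin 50° = 0.3743
δ = arctan(0.3743) = 20.52°

20.5°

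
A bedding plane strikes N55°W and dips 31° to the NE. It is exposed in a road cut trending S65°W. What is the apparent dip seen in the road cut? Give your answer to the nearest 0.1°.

The strike is N55°W and the section trends S65°W; the acute angle between them is β = 60°.
tan α = tan 31° × sin 60° = 0.6009 × 0.8660 = 0.5204
apparent dip = arctan 0.5204 = 27.49°

27.5°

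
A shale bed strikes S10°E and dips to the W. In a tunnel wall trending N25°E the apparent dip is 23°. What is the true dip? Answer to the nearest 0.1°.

36.5°

β = acute angle between strike S10°E and section N25°E = 35°.
tan δ = tan α / sin β = tan 23° / sin 35° = 0.4245 / 0.5736 = 0.7400
δ = arctan(0.7400) = 36.50°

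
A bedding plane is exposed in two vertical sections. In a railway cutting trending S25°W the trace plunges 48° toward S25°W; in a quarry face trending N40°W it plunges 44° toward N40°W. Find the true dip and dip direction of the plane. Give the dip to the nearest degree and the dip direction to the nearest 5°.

Represent each trace as a vector plunging at its apparent dip toward its trend (east-north-up frame): v₁ = (-0.283, -0.606, -0.743), v₂ = (-0.462, 0.551, -0.695).
The plane normal is n = v₁ × v₂ ∝ (-0.831, -0.147, 0.436).
Dip δ = arctan(|n_h|/n_z) = arctan(0.844/0.436) = 62.7°.
The horizontal component of n points toward azimuth atan2(n_x, n_y) = 260°, the dip direction.

true dip 63°, dip direction 260°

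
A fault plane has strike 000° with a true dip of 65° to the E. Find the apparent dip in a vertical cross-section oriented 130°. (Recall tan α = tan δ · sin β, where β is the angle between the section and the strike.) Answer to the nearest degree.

59°

The section lies 50° from the strike.
tan α = tan 65° × sin 50° = 2.1445 × 0.7660 = 1.6428
α = arctan(1.6428) = 58.67°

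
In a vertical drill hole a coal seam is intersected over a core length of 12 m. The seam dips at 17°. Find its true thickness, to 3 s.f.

11.5 m

True thickness t = h · cos(dip) = 12 × cos 17°
t = 12 × 0.9563 = 11.476 m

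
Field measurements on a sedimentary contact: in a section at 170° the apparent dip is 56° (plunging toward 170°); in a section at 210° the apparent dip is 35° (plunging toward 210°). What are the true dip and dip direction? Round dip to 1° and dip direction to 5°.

The two traces are lines in the plane: v₁ = (sin 170°·cos 56°, cos 170°·cos 56°, −sin 56°), v₂ = (sin 210°·cos 35°, cos 210°·cos 35°, −sin 35°).
n = v₁ × v₂ = (0.272, -0.395, 0.294) (taken with n_z > 0).
tan δ = √(n_x²+n_y²)/n_z = 0.480/0.294, so δ = 58.5°.
Dip direction = atan2(0.272, -0.395) = 145° (azimuth of n's horizontal projection).

true dip 58°, dip direction 145°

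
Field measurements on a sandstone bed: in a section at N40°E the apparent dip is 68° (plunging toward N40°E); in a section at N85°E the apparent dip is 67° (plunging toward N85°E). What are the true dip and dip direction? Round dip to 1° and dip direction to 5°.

Represent each trace as a vector plunging at its apparent dip toward its trend (east-north-up frame): v₁ = (0.241, 0.287, -0.927), v₂ = (0.389, 0.034, -0.921).
The plane normal is n = v₁ × v₂ ∝ (0.233, 0.139, 0.103).
Dip δ = arctan(|n_h|/n_z) = arctan(0.271/0.103) = 69.1°.
Dip direction = atan2(0.233, 0.139) = 59° (azimuth of n's horizontal projection).

true dip 69°, dip direction 060°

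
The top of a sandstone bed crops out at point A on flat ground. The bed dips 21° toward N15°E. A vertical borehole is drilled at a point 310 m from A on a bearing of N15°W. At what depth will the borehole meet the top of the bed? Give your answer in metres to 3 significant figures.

103 m

The hole lies 30° from the dip direction, so the down-dip offset is 310 × cos 30° = 268.47 m.
Depth = down-dip offset × tan(dip) = 268.47 × tan 21° = 268.47 × 0.3839
Depth = 103.06 m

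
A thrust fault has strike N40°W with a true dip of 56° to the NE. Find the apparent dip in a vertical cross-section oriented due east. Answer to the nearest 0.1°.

Angle between strike (N40°W) and section (due east): β = 50°.
tan(apparent dip) = tan 56° · sin 50° = 1.1357
α = arctan(1.1357) = 48.64°

48.6°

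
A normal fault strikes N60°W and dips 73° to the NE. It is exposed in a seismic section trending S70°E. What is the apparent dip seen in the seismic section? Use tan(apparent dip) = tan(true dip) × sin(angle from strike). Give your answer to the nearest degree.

30°

The strike is N60°W and the section trends S70°E; the acute angle between them is β = 10°.
tan α = tan 73° × sin 10° = 3.2709 × 0.1736 = 0.5680
α = arctan(0.5680) = 29.60°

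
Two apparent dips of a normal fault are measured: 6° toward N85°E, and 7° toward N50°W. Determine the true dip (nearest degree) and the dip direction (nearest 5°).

true dip 17°, dip direction 015°

Represent each trace as a vector plunging at its apparent dip toward its trend (east-north-up frame): v₁ = (0.991, 0.087, -0.105), v₂ = (-0.760, 0.638, -0.122).
The plane normal is n = v₁ × v₂ ∝ (0.056, 0.200, 0.698).
tan δ = √(n_x²+n_y²)/n_z = 0.208/0.698, so δ = 16.6°.
The horizontal component of n points toward azimuth atan2(n_x, n_y) = 16°, the dip direction.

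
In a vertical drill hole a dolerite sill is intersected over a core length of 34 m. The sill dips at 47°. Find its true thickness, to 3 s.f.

23.2 m

True thickness t = h · cos(dip) = 34 × cos 47°
t = 34 × 0.6820 = 23.188 m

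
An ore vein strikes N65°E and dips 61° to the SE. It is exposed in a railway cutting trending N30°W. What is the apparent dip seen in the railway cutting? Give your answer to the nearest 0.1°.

60.9°

The strike is N65°E and the section trends N30°W; the acute angle between them is β = 85°.
tan α = tan 61° × sin 85° = 1.8040 × 0.9962 = 1.7972
α = arctan(1.7972) = 60.91°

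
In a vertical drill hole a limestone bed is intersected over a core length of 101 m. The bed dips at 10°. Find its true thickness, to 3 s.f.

99.5 m

True thickness t = h · cos(dip) = 101 × cos 10°
t = 101 × 0.9848 = 99.466 m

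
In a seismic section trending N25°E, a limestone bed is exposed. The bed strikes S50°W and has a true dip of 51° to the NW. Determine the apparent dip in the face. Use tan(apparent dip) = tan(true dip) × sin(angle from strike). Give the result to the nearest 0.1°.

The section lies 25° from the strike.
tan(apparent dip) = tan 51° · sin 25° = 0.5219
α = arctan(0.5219) = 27.56°

27.6°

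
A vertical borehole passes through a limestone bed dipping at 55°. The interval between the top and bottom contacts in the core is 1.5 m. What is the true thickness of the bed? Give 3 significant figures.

True thickness t = h · cos(dip) = 1.5 × cos 55°
t = 1.5 × 0.5736 = 0.860 m

0.860 m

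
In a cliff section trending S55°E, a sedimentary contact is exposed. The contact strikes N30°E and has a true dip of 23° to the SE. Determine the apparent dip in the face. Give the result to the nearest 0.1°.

The strike is N30°E and the section trends S55°E; the acute angle between them is β = 85°.
tan α = tan 23° × sin 85° = 0.4245 × 0.9962 = 0.4229
apparent dip = arctan 0.4229 = 22.92°

22.9°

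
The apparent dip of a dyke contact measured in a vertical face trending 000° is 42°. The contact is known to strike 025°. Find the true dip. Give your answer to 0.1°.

64.9°

β = acute angle between strike 025° and section 000° = 25°.
tan δ = tan α / sin β = tan 42° / sin 25° = 0.9004 / 0.4226 = 2.1305
δ = arctan(2.1305) = 64.86°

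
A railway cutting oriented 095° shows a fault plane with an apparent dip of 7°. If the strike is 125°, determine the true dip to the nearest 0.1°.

The section is 30° from the strike.
tan δ = tan α / sin β = tan 7° / sin 30° = 0.1228 / 0.5000 = 0.2456
δ = arctan(0.2456) = 13.80°

13.8°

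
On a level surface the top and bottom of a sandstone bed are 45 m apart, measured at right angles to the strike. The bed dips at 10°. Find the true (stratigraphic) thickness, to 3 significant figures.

True thickness t = w · sin(dip) = 45 × sin 10°
t = 45 × 0.1736 = 7.814 m

7.81 m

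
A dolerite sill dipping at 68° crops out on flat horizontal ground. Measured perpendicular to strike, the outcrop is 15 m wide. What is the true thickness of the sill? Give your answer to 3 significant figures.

True thickness t = w · sin(dip) = 15 × sin 68°
t = 15 × 0.9272 = 13.908 m

13.9 m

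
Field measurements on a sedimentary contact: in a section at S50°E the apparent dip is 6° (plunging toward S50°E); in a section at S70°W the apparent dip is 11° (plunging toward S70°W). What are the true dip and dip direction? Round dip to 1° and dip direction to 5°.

Each apparent-dip line lies in the plane. As unit vectors (x east, y north, z up), v₁ plunges 6°→S50°E and v₂ plunges 11°→S70°W.
The plane normal is n = v₁ × v₂ ∝ (-0.087, -0.242, 0.845).
Dip δ = arctan(|n_h|/n_z) = arctan(0.257/0.845) = 16.9°.
Dip direction = azimuth of (n_x, n_y) = atan2(-0.087, -0.242) = 200°.

true dip 17°, dip direction 200°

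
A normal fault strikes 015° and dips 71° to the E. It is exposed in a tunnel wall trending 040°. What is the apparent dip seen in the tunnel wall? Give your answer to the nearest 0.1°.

50.8°

The section lies 25° from the strike.
tan α = tan 71° × sin 25° = 2.9042 × 0.4226 = 1.2274
apparent dip = arctan 1.2274 = 50.83°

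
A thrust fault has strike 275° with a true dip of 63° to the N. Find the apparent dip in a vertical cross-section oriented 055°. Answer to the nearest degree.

The strike is 275° and the section trends 055°; the acute angle between them is β = 40°.
tan(apparent dip) = tan 63° · sin 40° = 1.2615
apparent dip = arctan 1.2615 = 51.60°

52°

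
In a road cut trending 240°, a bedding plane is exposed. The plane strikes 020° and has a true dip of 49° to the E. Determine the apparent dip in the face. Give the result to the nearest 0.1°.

36.5°

The strike is 020° and the section trends 240°; the acute angle between them is β = 40°.
tan α = tan 49° × sin 40° = 1.1504 × 0.6428 = 0.7394
apparent dip = arctan 0.7394 = 36.48°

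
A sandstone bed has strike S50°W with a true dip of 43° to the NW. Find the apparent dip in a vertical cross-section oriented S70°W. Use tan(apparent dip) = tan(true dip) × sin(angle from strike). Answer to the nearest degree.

18°

Angle between strike (S50°W) and section (S70°W): β = 20°.
tan(apparent dip) = tan 43° · sin 20° = 0.3189
α = arctan(0.3189) = 17.69°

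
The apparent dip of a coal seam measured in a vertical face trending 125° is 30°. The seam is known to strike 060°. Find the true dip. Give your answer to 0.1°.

β = acute angle between strike 060° and section 125° = 65°.
tan δ = tan α / sin β = tan 30° / sin 65° = 0.5774 / 0.9063 = 0.6370
δ = arctan(0.6370) = 32.50°

32.5°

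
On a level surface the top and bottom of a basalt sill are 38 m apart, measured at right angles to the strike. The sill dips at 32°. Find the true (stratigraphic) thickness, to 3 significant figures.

True thickness t = w · sin(dip) = 38 × sin 32°
t = 38 × 0.5299 = 20.137 m

20.1 m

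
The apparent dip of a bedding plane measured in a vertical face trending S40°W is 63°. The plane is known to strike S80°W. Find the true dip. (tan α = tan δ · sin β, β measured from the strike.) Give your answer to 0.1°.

71.9°

The section is 40° from the strike.
tan(true dip) = tan 63° / sin 40° = 3.0533
true dip = arctan 3.0533 = 71.87°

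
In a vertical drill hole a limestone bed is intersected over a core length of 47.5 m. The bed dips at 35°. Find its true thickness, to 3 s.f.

38.9 m

True thickness t = h · cos(dip) = 47.5 × cos 35°
t = 47.5 × 0.8192 = 38.910 m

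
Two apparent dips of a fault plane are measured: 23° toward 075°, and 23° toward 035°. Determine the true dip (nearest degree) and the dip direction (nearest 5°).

true dip 24°, dip direction 055°

Represent each trace as a vector plunging at its apparent dip toward its trend (east-north-up frame): v₁ = (0.889, 0.238, -0.391), v₂ = (0.528, 0.754, -0.391).
The plane normal is n = v₁ × v₂ ∝ (0.202, 0.141, 0.545).
tan δ = √(n_x²+n_y²)/n_z = 0.246/0.545, so δ = 24.3°.
Dip direction = atan2(0.202, 0.141) = 55° (azimuth of n's horizontal projection).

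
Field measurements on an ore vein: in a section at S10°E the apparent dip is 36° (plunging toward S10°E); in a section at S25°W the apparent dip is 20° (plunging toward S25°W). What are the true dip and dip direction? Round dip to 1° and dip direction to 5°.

true dip 40°, dip direction 140°

Each apparent-dip line lies in the plane. As unit vectors (x east, y north, z up), v₁ plunges 36°→S10°E and v₂ plunges 20°→S25°W.
The plane normal is n = v₁ × v₂ ∝ (0.228, -0.281, 0.436).
Dip δ = arctan(|n_h|/n_z) = arctan(0.362/0.436) = 39.7°.
Dip direction = atan2(0.228, -0.281) = 141° (azimuth of n's horizontal projection).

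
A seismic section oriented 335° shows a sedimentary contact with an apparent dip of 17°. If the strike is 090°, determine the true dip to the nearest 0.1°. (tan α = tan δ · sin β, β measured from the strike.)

β = acute angle between strike 090° and section 335° = 65°.
tan(true dip) = tan 17° / sin 65° = 0.3373
true dip = arctan 0.3373 = 18.64°

18.6°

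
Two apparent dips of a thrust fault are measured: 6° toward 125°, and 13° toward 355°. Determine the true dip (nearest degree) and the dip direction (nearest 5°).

true dip 22°, dip direction 050°

Each apparent-dip line lies in the plane. As unit vectors (x east, y north, z up), v₁ plunges 6°→125° and v₂ plunges 13°→355°.
Cross product v₁ × v₂ gives the pole to the plane: n ∝ (0.230, 0.192, 0.742).
Dip δ = arctan(|n_h|/n_z) = arctan(0.300/0.742) = 22.0°.
The horizontal component of n points toward azimuth atan2(n_x, n_y) = 50°, the dip direction.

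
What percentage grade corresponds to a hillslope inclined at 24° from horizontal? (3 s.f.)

44.5%

grade % = 100 × tan 24° = 100 × 0.4452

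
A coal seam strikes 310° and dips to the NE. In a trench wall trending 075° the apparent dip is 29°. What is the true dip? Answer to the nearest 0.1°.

34.1°

The section is 55° from the strike.
tan(true dip) = tan 29° / sin 55° = 0.6767
true dip = arctan 0.6767 = 34.09°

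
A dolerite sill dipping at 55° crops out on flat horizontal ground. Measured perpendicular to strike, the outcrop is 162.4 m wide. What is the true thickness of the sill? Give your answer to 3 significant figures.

133 m

True thickness t = w · sin(dip) = 162.4 × sin 55°
t = 162.4 × 0.8192 = 133.030 m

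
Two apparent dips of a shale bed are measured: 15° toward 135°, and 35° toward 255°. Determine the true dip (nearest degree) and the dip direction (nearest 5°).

Each apparent-dip line lies in the plane. As unit vectors (x east, y north, z up), v₁ plunges 15°→135° and v₂ plunges 35°→255°.
The plane normal is n = v₁ × v₂ ∝ (-0.337, -0.597, 0.685).
tan δ = √(n_x²+n_y²)/n_z = 0.685/0.685, so δ = 45.0°.
The horizontal component of n points toward azimuth atan2(n_x, n_y) = 209°, the dip direction.

true dip 45°, dip direction 210°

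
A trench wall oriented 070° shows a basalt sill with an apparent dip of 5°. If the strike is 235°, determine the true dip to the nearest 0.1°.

β = acute angle between strike 235° and section 070° = 15°.
tan δ = tan α / sin β = tan 5° / sin 15° = 0.0875 / 0.2588 = 0.3380
true dip = arctan 0.3380 = 18.68°

18.7°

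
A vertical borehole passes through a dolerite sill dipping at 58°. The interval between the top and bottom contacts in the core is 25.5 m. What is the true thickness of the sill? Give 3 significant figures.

13.5 m

True thickness t = h · cos(dip) = 25.5 × cos 58°
t = 25.5 × 0.5299 = 13.513 m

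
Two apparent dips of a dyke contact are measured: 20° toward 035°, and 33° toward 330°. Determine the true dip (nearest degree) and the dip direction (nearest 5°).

Each apparent-dip line lies in the plane. As unit vectors (x east, y north, z up), v₁ plunges 20°→035° and v₂ plunges 33°→330°.
The plane normal is n = v₁ × v₂ ∝ (-0.171, 0.437, 0.714).
Dip δ = arctan(|n_h|/n_z) = arctan(0.469/0.714) = 33.3°.
Dip direction = atan2(-0.171, 0.437) = 339° (azimuth of n's horizontal projection).

true dip 33°, dip direction 340°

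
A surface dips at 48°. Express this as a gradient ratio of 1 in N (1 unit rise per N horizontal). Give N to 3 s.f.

1 in 0.900

1 : N means tan θ = 1/N, so N = 1/tan 48° = 1/1.1106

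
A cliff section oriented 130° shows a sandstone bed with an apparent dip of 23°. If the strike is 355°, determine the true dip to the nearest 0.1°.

31.0°

β = acute angle between strike 355° and section 130° = 45°.
tan(true dip) = tan 23° / sin 45° = 0.6003
true dip = arctan 0.6003 = 30.98°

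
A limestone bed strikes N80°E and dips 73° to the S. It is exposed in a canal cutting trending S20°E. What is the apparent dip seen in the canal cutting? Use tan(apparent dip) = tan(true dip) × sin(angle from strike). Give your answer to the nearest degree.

73°

The section lies 80° from the strike.
tan(apparent dip) = tan 73° · sin 80° = 3.2212
α = arctan(3.2212) = 72.75°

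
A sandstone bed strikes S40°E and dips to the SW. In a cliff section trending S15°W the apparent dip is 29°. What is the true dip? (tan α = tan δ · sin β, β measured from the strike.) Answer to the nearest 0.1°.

34.1°

The section is 55° from the strike.
tan δ = tan α / sin β = tan 29° / sin 55° = 0.5543 / 0.8192 = 0.6767
true dip = arctan 0.6767 = 34.09°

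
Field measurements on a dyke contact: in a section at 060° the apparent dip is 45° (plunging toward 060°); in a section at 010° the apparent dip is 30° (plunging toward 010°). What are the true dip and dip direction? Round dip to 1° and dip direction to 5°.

true dip 45°, dip direction 065°

Each apparent-dip line lies in the plane. As unit vectors (x east, y north, z up), v₁ plunges 45°→060° and v₂ plunges 30°→010°.
The plane normal is n = v₁ × v₂ ∝ (0.426, 0.200, 0.469).
tan δ = √(n_x²+n_y²)/n_z = 0.471/0.469, so δ = 45.1°.
Dip direction = atan2(0.426, 0.200) = 65° (azimuth of n's horizontal projection).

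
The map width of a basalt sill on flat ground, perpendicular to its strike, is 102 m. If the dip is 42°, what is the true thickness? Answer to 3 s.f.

True thickness t = w · sin(dip) = 102 × sin 42°
t = 102 × 0.6691 = 68.251 m

68.3 m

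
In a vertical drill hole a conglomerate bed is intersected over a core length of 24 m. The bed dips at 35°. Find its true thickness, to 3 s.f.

True thickness t = h · cos(dip) = 24 × cos 35°
t = 24 × 0.8192 = 19.660 m

19.7 m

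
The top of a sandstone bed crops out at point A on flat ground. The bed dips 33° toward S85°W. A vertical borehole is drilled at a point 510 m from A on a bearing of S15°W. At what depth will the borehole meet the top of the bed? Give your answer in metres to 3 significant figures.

113 m

The hole lies 70° from the dip direction, so the down-dip offset is 510 × cos 70° = 174.43 m.
Depth = down-dip offset × tan(dip) = 174.43 × tan 33° = 174.43 × 0.6494
Depth = 113.28 m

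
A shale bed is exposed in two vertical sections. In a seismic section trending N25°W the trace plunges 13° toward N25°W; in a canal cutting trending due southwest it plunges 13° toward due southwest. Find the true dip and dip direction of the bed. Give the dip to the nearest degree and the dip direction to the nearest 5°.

The two traces are lines in the plane: v₁ = (sin 335°·cos 13°, cos 335°·cos 13°, −sin 13°), v₂ = (sin 225°·cos 13°, cos 225°·cos 13°, −sin 13°).
n = v₁ × v₂ = (-0.354, 0.062, 0.892) (taken with n_z > 0).
tan δ = √(n_x²+n_y²)/n_z = 0.359/0.892, so δ = 21.9°.
The horizontal component of n points toward azimuth atan2(n_x, n_y) = 280°, the dip direction.

true dip 22°, dip direction 280°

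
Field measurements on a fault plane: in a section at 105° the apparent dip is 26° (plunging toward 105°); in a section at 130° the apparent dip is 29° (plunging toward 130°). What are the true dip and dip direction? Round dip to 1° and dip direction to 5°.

true dip 29°, dip direction 135°

The two traces are lines in the plane: v₁ = (sin 105°·cos 26°, cos 105°·cos 26°, −sin 26°), v₂ = (sin 130°·cos 29°, cos 130°·cos 29°, −sin 29°).
n = v₁ × v₂ = (0.134, -0.127, 0.332) (taken with n_z > 0).
Dip δ = arctan(|n_h|/n_z) = arctan(0.185/0.332) = 29.0°.
Dip direction = atan2(0.134, -0.127) = 134° (azimuth of n's horizontal projection).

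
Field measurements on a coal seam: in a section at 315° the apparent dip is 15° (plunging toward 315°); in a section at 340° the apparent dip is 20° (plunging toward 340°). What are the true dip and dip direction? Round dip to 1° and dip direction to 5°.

true dip 21°, dip direction 000°

The two traces are lines in the plane: v₁ = (sin 315°·cos 15°, cos 315°·cos 15°, −sin 15°), v₂ = (sin 340°·cos 20°, cos 340°·cos 20°, −sin 20°).
Cross product v₁ × v₂ gives the pole to the plane: n ∝ (0.005, 0.150, 0.384).
tan δ = √(n_x²+n_y²)/n_z = 0.151/0.384, so δ = 21.4°.
The horizontal component of n points toward azimuth atan2(n_x, n_y) = 2°, the dip direction.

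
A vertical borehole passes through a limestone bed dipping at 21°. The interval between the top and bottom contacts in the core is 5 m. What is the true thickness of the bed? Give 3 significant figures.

True thickness t = h · cos(dip) = 5 × cos 21°
t = 5 × 0.9336 = 4.668 m

4.67 m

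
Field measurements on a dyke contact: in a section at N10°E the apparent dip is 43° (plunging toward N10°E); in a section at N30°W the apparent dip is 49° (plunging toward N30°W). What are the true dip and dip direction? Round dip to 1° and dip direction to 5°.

true dip 49°, dip direction 335°

Each apparent-dip line lies in the plane. As unit vectors (x east, y north, z up), v₁ plunges 43°→N10°E and v₂ plunges 49°→N30°W.
n = v₁ × v₂ = (-0.156, 0.320, 0.308) (taken with n_z > 0).
tan δ = √(n_x²+n_y²)/n_z = 0.356/0.308, so δ = 49.1°.
Dip direction = azimuth of (n_x, n_y) = atan2(-0.156, 0.320) = 334°.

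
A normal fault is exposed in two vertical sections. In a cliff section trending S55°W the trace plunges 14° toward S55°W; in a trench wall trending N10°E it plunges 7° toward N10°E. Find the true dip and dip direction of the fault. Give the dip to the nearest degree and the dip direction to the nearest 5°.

Each apparent-dip line lies in the plane. As unit vectors (x east, y north, z up), v₁ plunges 14°→S55°W and v₂ plunges 7°→N10°E.
The plane normal is n = v₁ × v₂ ∝ (-0.304, 0.139, 0.681).
True dip = arccos(n_z / |n|) = arccos(0.8976) = 26.2°.
Dip direction = atan2(-0.304, 0.139) = 294° (azimuth of n's horizontal projection).

true dip 26°, dip direction 295°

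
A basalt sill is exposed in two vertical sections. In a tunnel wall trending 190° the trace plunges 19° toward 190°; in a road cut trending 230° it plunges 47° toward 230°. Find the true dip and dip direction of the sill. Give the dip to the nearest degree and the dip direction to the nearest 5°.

Each apparent-dip line lies in the plane. As unit vectors (x east, y north, z up), v₁ plunges 19°→190° and v₂ plunges 47°→230°.
Cross product v₁ × v₂ gives the pole to the plane: n ∝ (-0.538, -0.050, 0.414).
Dip δ = arctan(|n_h|/n_z) = arctan(0.541/0.414) = 52.5°.
Dip direction = azimuth of (n_x, n_y) = atan2(-0.538, -0.050) = 265°.

true dip 53°, dip direction 265°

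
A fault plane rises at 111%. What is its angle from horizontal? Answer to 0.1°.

tan θ = 111/100 = 1.1100
θ = arctan(1.1100) = 47.98°

48.0°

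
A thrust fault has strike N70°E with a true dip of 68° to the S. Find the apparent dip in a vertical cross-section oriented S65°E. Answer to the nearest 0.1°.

The section lies 45° from the strike.
tan(apparent dip) = tan 68° · sin 45° = 1.7502
α = arctan(1.7502) = 60.26°

60.3°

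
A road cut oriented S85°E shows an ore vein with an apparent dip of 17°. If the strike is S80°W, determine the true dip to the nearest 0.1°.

β = acute angle between strike S80°W and section S85°E = 15°.
tan(true dip) = tan 17° / sin 15° = 1.1813
δ = arctan(1.1813) = 49.75°

49.8°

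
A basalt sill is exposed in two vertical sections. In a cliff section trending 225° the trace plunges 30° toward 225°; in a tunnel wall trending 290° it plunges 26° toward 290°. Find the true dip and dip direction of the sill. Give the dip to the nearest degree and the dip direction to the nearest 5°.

Represent each trace as a vector plunging at its apparent dip toward its trend (east-north-up frame): v₁ = (-0.612, -0.612, -0.500), v₂ = (-0.845, 0.307, -0.438).
The plane normal is n = v₁ × v₂ ∝ (-0.422, -0.154, 0.705).
tan δ = √(n_x²+n_y²)/n_z = 0.449/0.705, so δ = 32.5°.
Dip direction = azimuth of (n_x, n_y) = atan2(-0.422, -0.154) = 250°.

true dip 32°, dip direction 250°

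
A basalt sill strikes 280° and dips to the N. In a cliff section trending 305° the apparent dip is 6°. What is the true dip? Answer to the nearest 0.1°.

The section is 25° from the strike.
tan δ = tan α / sin β = tan 6° / sin 25° = 0.1051 / 0.4226 = 0.2487
true dip = arctan 0.2487 = 13.97°

14.0°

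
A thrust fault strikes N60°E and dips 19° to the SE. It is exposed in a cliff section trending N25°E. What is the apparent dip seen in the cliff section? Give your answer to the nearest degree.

Angle between strike (N60°E) and section (N25°E): β = 35°.
tan α = tan 19° × sin 35° = 0.3443 × 0.5736 = 0.1975
α = arctan(0.1975) = 11.17°

11°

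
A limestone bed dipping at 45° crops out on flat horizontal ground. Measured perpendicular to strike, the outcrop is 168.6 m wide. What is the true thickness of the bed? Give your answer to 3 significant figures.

119 m

True thickness t = w · sin(dip) = 168.6 × sin 45°
t = 168.6 × 0.7071 = 119.218 m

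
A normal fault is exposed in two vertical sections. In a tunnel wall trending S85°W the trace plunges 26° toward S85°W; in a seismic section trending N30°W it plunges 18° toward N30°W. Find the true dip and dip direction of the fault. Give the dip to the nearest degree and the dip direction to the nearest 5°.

true dip 27°, dip direction 280°

The two traces are lines in the plane: v₁ = (sin 265°·cos 26°, cos 265°·cos 26°, −sin 26°), v₂ = (sin 330°·cos 18°, cos 330°·cos 18°, −sin 18°).
n = v₁ × v₂ = (-0.385, 0.068, 0.775) (taken with n_z > 0).
True dip = arccos(n_z / |n|) = arccos(0.8926) = 26.8°.
Dip direction = atan2(-0.385, 0.068) = 280° (azimuth of n's horizontal projection).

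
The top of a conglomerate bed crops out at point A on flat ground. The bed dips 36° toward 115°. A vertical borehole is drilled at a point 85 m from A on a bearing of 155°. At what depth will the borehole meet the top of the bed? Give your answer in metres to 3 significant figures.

47.3 m

The hole lies 40° from the dip direction, so the down-dip offset is 85 × cos 40° = 65.11 m.
Depth = down-dip offset × tan(dip) = 65.11 × tan 36° = 65.11 × 0.7265
Depth = 47.31 m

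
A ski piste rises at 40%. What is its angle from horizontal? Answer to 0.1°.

21.8°

tan θ = 40/100 = 0.4000
θ = arctan(0.4000) = 21.80°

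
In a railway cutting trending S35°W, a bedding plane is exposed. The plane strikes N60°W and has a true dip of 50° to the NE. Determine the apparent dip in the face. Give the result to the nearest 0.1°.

49.9°

Angle between strike (N60°W) and section (S35°W): β = 85°.
tan(apparent dip) = tan 50° · sin 85° = 1.1872
α = arctan(1.1872) = 49.89°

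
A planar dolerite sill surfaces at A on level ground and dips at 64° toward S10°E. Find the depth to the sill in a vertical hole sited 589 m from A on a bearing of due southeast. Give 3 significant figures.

The hole lies 35° from the dip direction, so the down-dip offset is 589 × cos 35° = 482.48 m.
Depth = down-dip offset × tan(dip) = 482.48 × tan 64° = 482.48 × 2.0503
Depth = 989.23 m

989 m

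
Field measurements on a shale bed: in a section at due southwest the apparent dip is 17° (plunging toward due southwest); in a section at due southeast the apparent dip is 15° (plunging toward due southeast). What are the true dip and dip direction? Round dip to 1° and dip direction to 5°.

true dip 22°, dip direction 185°

The two traces are lines in the plane: v₁ = (sin 225°·cos 17°, cos 225°·cos 17°, −sin 17°), v₂ = (sin 135°·cos 15°, cos 135°·cos 15°, −sin 15°).
The plane normal is n = v₁ × v₂ ∝ (-0.025, -0.375, 0.924).
tan δ = √(n_x²+n_y²)/n_z = 0.376/0.924, so δ = 22.1°.
Dip direction = azimuth of (n_x, n_y) = atan2(-0.025, -0.375) = 184°.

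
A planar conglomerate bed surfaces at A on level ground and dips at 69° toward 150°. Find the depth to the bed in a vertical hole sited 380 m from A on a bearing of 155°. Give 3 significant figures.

986 m

The hole lies 5° from the dip direction, so the down-dip offset is 380 × cos 5° = 378.55 m.
Depth = down-dip offset × tan(dip) = 378.55 × tan 69° = 378.55 × 2.6051
Depth = 986.17 m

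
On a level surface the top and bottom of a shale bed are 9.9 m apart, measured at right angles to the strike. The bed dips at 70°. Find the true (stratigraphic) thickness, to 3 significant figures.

9.30 m

True thickness t = w · sin(dip) = 9.9 × sin 70°
t = 9.9 × 0.9397 = 9.303 m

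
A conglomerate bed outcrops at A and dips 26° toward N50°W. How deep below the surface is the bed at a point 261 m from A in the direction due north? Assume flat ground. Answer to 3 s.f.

The hole lies 50° from the dip direction, so the down-dip offset is 261 × cos 50° = 167.77 m.
Depth = down-dip offset × tan(dip) = 167.77 × tan 26° = 167.77 × 0.4877
Depth = 81.83 m

81.8 m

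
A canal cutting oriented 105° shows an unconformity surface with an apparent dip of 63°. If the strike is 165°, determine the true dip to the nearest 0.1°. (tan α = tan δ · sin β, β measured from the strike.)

β = acute angle between strike 165° and section 105° = 60°.
tan(true dip) = tan 63° / sin 60° = 2.2662
true dip = arctan 2.2662 = 66.19°

66.2°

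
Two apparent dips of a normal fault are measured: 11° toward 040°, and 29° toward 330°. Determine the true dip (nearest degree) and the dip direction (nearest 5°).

The two traces are lines in the plane: v₁ = (sin 40°·cos 11°, cos 40°·cos 11°, −sin 11°), v₂ = (sin 330°·cos 29°, cos 330°·cos 29°, −sin 29°).
The plane normal is n = v₁ × v₂ ∝ (-0.220, 0.389, 0.807).
Dip δ = arctan(|n_h|/n_z) = arctan(0.447/0.807) = 29.0°.
Dip direction = atan2(-0.220, 0.389) = 331° (azimuth of n's horizontal projection).

true dip 29°, dip direction 330°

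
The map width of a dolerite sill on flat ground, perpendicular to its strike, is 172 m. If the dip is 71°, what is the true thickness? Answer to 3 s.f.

True thickness t = w · sin(dip) = 172 × sin 71°
t = 172 × 0.9455 = 162.629 m

163 m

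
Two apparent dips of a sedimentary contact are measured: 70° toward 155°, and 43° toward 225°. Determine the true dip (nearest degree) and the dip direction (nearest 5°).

true dip 70°, dip direction 155°

Each apparent-dip line lies in the plane. As unit vectors (x east, y north, z up), v₁ plunges 70°→155° and v₂ plunges 43°→225°.
The plane normal is n = v₁ × v₂ ∝ (0.275, -0.585, 0.235).
Dip δ = arctan(|n_h|/n_z) = arctan(0.646/0.235) = 70.0°.
Dip direction = azimuth of (n_x, n_y) = atan2(0.275, -0.585) = 155°.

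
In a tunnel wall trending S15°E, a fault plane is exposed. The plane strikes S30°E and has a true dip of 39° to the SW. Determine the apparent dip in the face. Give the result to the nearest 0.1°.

11.8°

Angle between strike (S30°E) and section (S15°E): β = 15°.
tan α = tan 39° × sin 15° = 0.8098 × 0.2588 = 0.2096
α = arctan(0.2096) = 11.84°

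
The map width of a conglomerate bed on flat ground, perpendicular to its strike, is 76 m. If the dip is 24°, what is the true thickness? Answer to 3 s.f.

30.9 m

True thickness t = w · sin(dip) = 76 × sin 24°
t = 76 × 0.4067 = 30.912 m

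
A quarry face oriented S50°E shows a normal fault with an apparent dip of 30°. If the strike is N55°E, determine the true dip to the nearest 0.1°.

30.9°

The section is 75° from the strike.
tan δ = tan α / sin β = tan 30° / sin 75° = 0.5774 / 0.9659 = 0.5977
δ = arctan(0.5977) = 30.87°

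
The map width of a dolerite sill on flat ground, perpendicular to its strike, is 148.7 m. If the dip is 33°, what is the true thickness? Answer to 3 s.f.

True thickness t = w · sin(dip) = 148.7 × sin 33°
t = 148.7 × 0.5446 = 80.988 m

81.0 m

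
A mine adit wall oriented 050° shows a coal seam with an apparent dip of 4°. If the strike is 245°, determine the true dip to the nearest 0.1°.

β = acute angle between strike 245° and section 050° = 15°.
tan(true dip) = tan 4° / sin 15° = 0.2702
δ = arctan(0.2702) = 15.12°

15.1°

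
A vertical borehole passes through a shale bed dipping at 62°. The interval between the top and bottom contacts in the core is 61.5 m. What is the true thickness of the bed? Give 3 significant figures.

28.9 m

True thickness t = h · cos(dip) = 61.5 × cos 62°
t = 61.5 × 0.4695 = 28.873 m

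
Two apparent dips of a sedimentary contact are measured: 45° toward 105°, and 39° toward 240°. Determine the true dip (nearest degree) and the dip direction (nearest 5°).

The two traces are lines in the plane: v₁ = (sin 105°·cos 45°, cos 105°·cos 45°, −sin 45°), v₂ = (sin 240°·cos 39°, cos 240°·cos 39°, −sin 39°).
n = v₁ × v₂ = (0.160, -0.906, 0.389) (taken with n_z > 0).
Dip δ = arctan(|n_h|/n_z) = arctan(0.920/0.389) = 67.1°.
The horizontal component of n points toward azimuth atan2(n_x, n_y) = 170°, the dip direction.

true dip 67°, dip direction 170°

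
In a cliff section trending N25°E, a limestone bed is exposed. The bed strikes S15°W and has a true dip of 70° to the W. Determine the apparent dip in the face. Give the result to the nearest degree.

26°

The strike is S15°W and the section trends N25°E; the acute angle between them is β = 10°.
tan(apparent dip) = tan 70° · sin 10° = 0.4771
apparent dip = arctan 0.4771 = 25.51°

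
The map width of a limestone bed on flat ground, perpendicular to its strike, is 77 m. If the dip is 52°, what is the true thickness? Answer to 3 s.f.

60.7 m

True thickness t = w · sin(dip) = 77 × sin 52°
t = 77 × 0.7880 = 60.677 m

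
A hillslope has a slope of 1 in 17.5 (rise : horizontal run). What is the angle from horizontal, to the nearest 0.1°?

3.3°

tan θ = 1/17.5 = 0.0571
θ = arctan(0.0571) = 3.27°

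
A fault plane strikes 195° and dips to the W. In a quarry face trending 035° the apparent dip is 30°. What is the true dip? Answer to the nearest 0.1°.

β = acute angle between strike 195° and section 035° = 20°.
tan δ = tan α / sin β = tan 30° / sin 20° = 0.5774 / 0.3420 = 1.6881
true dip = arctan 1.6881 = 59.36°

59.4°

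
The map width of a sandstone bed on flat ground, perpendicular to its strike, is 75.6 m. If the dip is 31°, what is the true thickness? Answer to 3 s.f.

True thickness t = w · sin(dip) = 75.6 × sin 31°
t = 75.6 × 0.5150 = 38.937 m

38.9 m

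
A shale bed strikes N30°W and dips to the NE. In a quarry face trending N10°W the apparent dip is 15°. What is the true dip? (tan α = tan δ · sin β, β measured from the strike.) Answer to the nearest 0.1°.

β = acute angle between strike N30°W and section N10°W = 20°.
tan δ = tan α / sin β = tan 15° / sin 20° = 0.2679 / 0.3420 = 0.7834
δ = arctan(0.7834) = 38.08°

38.1°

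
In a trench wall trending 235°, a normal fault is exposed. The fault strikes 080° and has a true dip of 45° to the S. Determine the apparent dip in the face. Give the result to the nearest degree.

23°

The section lies 25° from the strike.
tan(apparent dip) = tan 45° · sin 25° = 0.4226
apparent dip = arctan 0.4226 = 22.91°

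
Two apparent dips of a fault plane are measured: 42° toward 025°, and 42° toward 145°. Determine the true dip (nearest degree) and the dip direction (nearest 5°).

true dip 61°, dip direction 085°

Represent each trace as a vector plunging at its apparent dip toward its trend (east-north-up frame): v₁ = (0.314, 0.674, -0.669), v₂ = (0.426, -0.609, -0.669).
The plane normal is n = v₁ × v₂ ∝ (0.858, 0.075, 0.478).
True dip = arccos(n_z / |n|) = arccos(0.4855) = 61.0°.
Dip direction = azimuth of (n_x, n_y) = atan2(0.858, 0.075) = 85°.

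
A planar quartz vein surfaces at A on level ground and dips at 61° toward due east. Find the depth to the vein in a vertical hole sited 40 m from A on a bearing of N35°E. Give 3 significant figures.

The hole lies 55° from the dip direction, so the down-dip offset is 40 × cos 55° = 22.94 m.
Depth = down-dip offset × tan(dip) = 22.94 × tan 61° = 22.94 × 1.8040
Depth = 41.39 m

41.4 m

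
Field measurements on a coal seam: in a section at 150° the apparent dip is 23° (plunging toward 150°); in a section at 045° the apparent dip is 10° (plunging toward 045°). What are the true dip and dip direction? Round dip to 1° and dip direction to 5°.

true dip 27°, dip direction 115°

Represent each trace as a vector plunging at its apparent dip toward its trend (east-north-up frame): v₁ = (0.460, -0.797, -0.391), v₂ = (0.696, 0.696, -0.174).
The plane normal is n = v₁ × v₂ ∝ (0.411, -0.192, 0.876).
True dip = arccos(n_z / |n|) = arccos(0.8881) = 27.4°.
Dip direction = azimuth of (n_x, n_y) = atan2(0.411, -0.192) = 115°.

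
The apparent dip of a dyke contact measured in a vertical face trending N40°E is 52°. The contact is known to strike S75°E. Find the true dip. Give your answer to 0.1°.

β = acute angle between strike S75°E and section N40°E = 65°.
tan δ = tan α / sin β = tan 52° / sin 65° = 1.2799 / 0.9063 = 1.4123
δ = arctan(1.4123) = 54.70°

54.7°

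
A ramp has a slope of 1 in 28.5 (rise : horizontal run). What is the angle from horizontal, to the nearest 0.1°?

2.0°

tan θ = 1/28.5 = 0.0351
θ = arctan(0.0351) = 2.01°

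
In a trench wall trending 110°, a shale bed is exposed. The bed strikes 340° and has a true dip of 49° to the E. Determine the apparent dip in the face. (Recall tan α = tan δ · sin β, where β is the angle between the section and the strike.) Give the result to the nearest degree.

The section lies 50° from the strike.
tan(apparent dip) = tan 49° · sin 50° = 0.8812
α = arctan(0.8812) = 41.39°

41°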